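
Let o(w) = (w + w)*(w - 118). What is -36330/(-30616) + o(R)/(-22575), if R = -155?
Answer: -196111/76540 ≈ -2.5622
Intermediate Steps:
o(w) = 2*w*(-118 + w) (o(w) = (2*w)*(-118 + w) = 2*w*(-118 + w))
-36330/(-30616) + o(R)/(-22575) = -36330/(-30616) + (2*(-155)*(-118 - 155))/(-22575) = -36330*(-1/30616) + (2*(-155)*(-273))*(-1/22575) = 18165/15308 + 84630*(-1/22575) = 18165/15308 - 806/215 = -196111/76540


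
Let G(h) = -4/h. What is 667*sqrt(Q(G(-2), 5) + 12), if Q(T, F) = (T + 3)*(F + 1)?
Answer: 667*sqrt(42) ≈ 4322.7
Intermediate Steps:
Q(T, F) = (1 + F)*(3 + T) (Q(T, F) = (3 + T)*(1 + F) = (1 + F)*(3 + T))
667*sqrt(Q(G(-2), 5) + 12) = 667*sqrt((3 - 4/(-2) + 3*5 + 5*(-4/(-2))) + 12) = 667*sqrt((3 - 4*(-1/2) + 15 + 5*(-4*(-1/2))) + 12) = 667*sqrt((3 + 2 + 15 + 5*2) + 12) = 667*sqrt((3 + 2 + 15 + 10) + 12) = 667*sqrt(30 + 12) = 667*sqrt(42)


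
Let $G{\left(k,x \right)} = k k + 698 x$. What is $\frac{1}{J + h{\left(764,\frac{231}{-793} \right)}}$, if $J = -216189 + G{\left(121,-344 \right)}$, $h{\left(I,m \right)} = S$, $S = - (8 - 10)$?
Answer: $- \frac{1}{441658} \approx -2.2642 \cdot 10^{-6}$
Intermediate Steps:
$S = 2$ ($S = \left(-1\right) \left(-2\right) = 2$)
$G{\left(k,x \right)} = k^{2} + 698 x$
$h{\left(I,m \right)} = 2$
$J = -441660$ ($J = -216189 + \left(121^{2} + 698 \left(-344\right)\right) = -216189 + \left(14641 - 240112\right) = -216189 - 225471 = -441660$)
$\frac{1}{J + h{\left(764,\frac{231}{-793} \right)}} = \frac{1}{-441660 + 2} = \frac{1}{-441658} = - \frac{1}{441658}$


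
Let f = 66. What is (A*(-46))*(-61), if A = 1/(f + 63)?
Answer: 2806/129 ≈ 21.752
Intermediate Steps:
A = 1/129 (A = 1/(66 + 63) = 1/129 ≈ 0.0077519)
(A*(-46))*(-61) = ((1/129)*(-46))*(-61) = -46/129*(-61) = 2806/129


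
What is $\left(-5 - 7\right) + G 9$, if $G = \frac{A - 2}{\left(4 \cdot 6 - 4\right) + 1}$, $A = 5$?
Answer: $- \frac{75}{7} \approx -10.714$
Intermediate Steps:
$G = \frac{1}{7}$ ($G = \frac{5 - 2}{\left(4 \cdot 6 - 4\right) + 1} = \frac{3}{\left(24 - 4\right) + 1} = \frac{3}{20 + 1} = \frac{3}{21} = 3 \cdot \frac{1}{21} = \frac{1}{7} \approx 0.14286$)
$\left(-5 - 7\right) + G 9 = \left(-5 - 7\right) + \frac{1}{7} \cdot 9 = \left(-5 - 7\right) + \frac{9}{7} = -12 + \frac{9}{7} = - \frac{75}{7}$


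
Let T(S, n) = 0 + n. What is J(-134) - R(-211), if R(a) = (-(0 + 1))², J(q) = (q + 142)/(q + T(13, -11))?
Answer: -153/145 ≈ -1.0552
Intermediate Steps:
T(S, n) = n
J(q) = (142 + q)/(-11 + q) (J(q) = (q + 142)/(q - 11) = (142 + q)/(-11 + q))
R(a) = 1 (R(a) = (-1*1)² = (-1)² = 1)
J(-134) - R(-211) = (142 - 134)/(-11 - 134) - 1*1 = 8/(-145) - 1 = -1/145*8 - 1 = -8/145 - 1 = -153/145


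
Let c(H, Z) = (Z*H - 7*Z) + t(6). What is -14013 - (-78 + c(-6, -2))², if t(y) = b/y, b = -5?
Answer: -604957/36 ≈ -16804.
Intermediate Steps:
t(y) = -5/y
c(H, Z) = -⅚ - 7*Z + H*Z (c(H, Z) = (Z*H - 7*Z) - 5/6 = (H*Z - 7*Z) - 5*⅙ = (-7*Z + H*Z) - ⅚ = -⅚ - 7*Z + H*Z)
-14013 - (-78 + c(-6, -2))² = -14013 - (-78 + (-⅚ - 7*(-2) - 6*(-2)))² = -14013 - (-78 + (-⅚ + 14 + 12))² = -14013 - (-78 + 151/6)² = -14013 - (-317/6)² = -14013 - 1*100489/36 = -14013 - 100489/36 = -604957/36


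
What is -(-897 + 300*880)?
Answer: -263103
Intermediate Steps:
-(-897 + 300*880) = -(-897 + 264000) = -1*263103 = -263103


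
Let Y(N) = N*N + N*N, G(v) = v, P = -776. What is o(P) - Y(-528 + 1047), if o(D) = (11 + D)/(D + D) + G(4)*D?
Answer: -840913187/1552 ≈ -5.4183e+5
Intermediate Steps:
o(D) = 4*D + (11 + D)/(2*D) (o(D) = (11 + D)/(D + D) + 4*D = (11 + D)/((2*D)) + 4*D = (11 + D)*(1/(2*D)) + 4*D = (11 + D)/(2*D) + 4*D = 4*D + (11 + D)/(2*D))
Y(N) = 2*N**2 (Y(N) = N**2 + N**2 = 2*N**2)
o(P) - Y(-528 + 1047) = (1/2)*(11 - 776*(1 + 8*(-776)))/(-776) - 2*(-528 + 1047)**2 = (1/2)*(-1/776)*(11 - 776*(1 - 6208)) - 2*519**2 = (1/2)*(-1/776)*(11 - 776*(-6207)) - 2*269361 = (1/2)*(-1/776)*(11 + 4816632) - 1*538722 = (1/2)*(-1/776)*4816643 - 538722 = -4816643/1552 - 538722 = -840913187/1552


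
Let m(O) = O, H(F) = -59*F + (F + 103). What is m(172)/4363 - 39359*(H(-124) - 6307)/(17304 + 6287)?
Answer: -169658579544/102927533 ≈ -1648.3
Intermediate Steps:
H(F) = 103 - 58*F (H(F) = -59*F + (103 + F) = 103 - 58*F)
m(172)/4363 - 39359*(H(-124) - 6307)/(17304 + 6287) = 172/4363 - 39359*((103 - 58*(-124)) - 6307)/(17304 + 6287) = 172*(1/4363) - 39359/(23591/((103 + 7192) - 6307)) = 172/4363 - 39359/(23591/(7295 - 6307)) = 172/4363 - 39359/(23591/988) = 172/4363 - 39359/(23591*(1/988)) = 172/4363 - 39359/23591/988 = 172/4363 - 39359*988/23591 = 172/4363 - 38886692/23591 = -169658579544/102927533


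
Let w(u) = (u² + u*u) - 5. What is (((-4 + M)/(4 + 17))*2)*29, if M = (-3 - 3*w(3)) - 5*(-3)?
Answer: -1798/21 ≈ -85.619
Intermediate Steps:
w(u) = -5 + 2*u² (w(u) = (u² + u²) - 5 = 2*u² - 5 = -5 + 2*u²)
M = -27 (M = (-3 - 3*(-5 + 2*3²)) - 5*(-3) = (-3 - 3*(-5 + 2*9)) + 15 = (-3 - 3*(-5 + 18)) + 15 = (-3 - 3*13) + 15 = (-3 - 39) + 15 = -42 + 15 = -27)
(((-4 + M)/(4 + 17))*2)*29 = (((-4 - 27)/(4 + 17))*2)*29 = (-31/21*2)*29 = (-31*1/21*2)*29 = -31/21*2*29 = -62/21*29 = -1798/21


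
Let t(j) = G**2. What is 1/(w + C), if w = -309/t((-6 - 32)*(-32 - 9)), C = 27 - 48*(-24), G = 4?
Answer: 16/18555 ≈ 0.00086230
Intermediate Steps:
C = 1179 (C = 27 + 1152 = 1179)
t(j) = 16 (t(j) = 4**2 = 16)
w = -309/16 ≈ -19.313
1/(w + C) = 1/(-309/16 + 1179) = 1/(18555/16) = 16/18555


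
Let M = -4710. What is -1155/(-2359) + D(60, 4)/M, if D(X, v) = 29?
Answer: 767377/1587270 ≈ 0.48346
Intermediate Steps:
-1155/(-2359) + D(60, 4)/M = -1155/(-2359) + 29/(-4710) = -1155*(-1/2359) + 29*(-1/4710) = 165/337 - 29/4710 = 767377/1587270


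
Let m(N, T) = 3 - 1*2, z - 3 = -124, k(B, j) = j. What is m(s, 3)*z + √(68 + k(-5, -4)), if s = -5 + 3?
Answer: -113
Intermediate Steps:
s = -2
z = -121 (z = 3 - 124 = -121)
m(N, T) = 1 (m(N, T) = 3 - 2 = 1)
m(s, 3)*z + √(68 + k(-5, -4)) = 1*(-121) + √(68 - 4) = -121 + √64 = -121 + 8 = -113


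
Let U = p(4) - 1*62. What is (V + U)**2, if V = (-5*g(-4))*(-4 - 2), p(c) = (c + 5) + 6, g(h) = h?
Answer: 27889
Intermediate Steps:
p(c) = 11 + c (p(c) = (5 + c) + 6 = 11 + c)
V = -120 (V = (-5*(-4))*(-4 - 2) = 20*(-6) = -120)
U = -47 (U = (11 + 4) - 1*62 = 15 - 62 = -47)
(V + U)**2 = (-120 - 47)**2 = (-167)**2 = 27889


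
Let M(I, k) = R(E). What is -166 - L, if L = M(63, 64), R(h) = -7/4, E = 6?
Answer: -657/4 ≈ -164.25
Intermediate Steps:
R(h) = -7/4 (R(h) = -7*¼ = -7/4)
M(I, k) = -7/4
L = -7/4 ≈ -1.7500
-166 - L = -166 - 1*(-7/4) = -166 + 7/4 = -657/4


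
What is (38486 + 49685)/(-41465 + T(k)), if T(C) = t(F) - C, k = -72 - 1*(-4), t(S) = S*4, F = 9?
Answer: -88171/41361 ≈ -2.1317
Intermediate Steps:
t(S) = 4*S
k = -68 (k = -72 + 4 = -68)
T(C) = 36 - C (T(C) = 4*9 - C = 36 - C)
(38486 + 49685)/(-41465 + T(k)) = (38486 + 49685)/(-41465 + (36 - 1*(-68))) = 88171/(-41465 + (36 + 68)) = 88171/(-41465 + 104) = 88171/(-41361) = 88171*(-1/41361) = -88171/41361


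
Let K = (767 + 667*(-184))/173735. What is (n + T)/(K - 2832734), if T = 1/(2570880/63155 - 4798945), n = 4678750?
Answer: -16423878658480652890655/9943786485113700470223 ≈ -1.6517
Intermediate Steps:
T = -12631/60614960119 (T = 1/(2570880*(1/63155) - 4798945) = 1/(514176/12631 - 4798945) = 1/(-60614960119/12631) = -12631/60614960119 ≈ -2.0838e-7)
K = -121961/173735 (K = (767 - 122728)*(1/173735) = -121961*1/173735 = -121961/173735 ≈ -0.70199)
(n + T)/(K - 2832734) = (4678750 - 12631/60614960119)/(-121961/173735 - 2832734) = 283602244656758619/(60614960119*(-492145163451/173735)) = (283602244656758619/60614960119)*(-173735/492145163451) = -16423878658480652890655/9943786485113700470223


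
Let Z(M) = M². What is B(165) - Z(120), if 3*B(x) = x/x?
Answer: -43199/3 ≈ -14400.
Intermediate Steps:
B(x) = ⅓ (B(x) = (x/x)/3 = (⅓)*1 = ⅓)
B(165) - Z(120) = ⅓ - 1*120² = ⅓ - 1*14400 = ⅓ - 14400 = -43199/3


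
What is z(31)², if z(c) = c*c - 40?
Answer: 848241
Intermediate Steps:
z(c) = -40 + c² (z(c) = c² - 40 = -40 + c²)
z(31)² = (-40 + 31²)² = (-40 + 961)² = 921² = 848241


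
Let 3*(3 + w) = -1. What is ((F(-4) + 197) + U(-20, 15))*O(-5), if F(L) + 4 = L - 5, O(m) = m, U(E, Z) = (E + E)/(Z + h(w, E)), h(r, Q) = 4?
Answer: -17280/19 ≈ -909.47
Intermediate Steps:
w = -10/3 (w = -3 + (⅓)*(-1) = -3 - ⅓ = -10/3 ≈ -3.3333)
U(E, Z) = 2*E/(4 + Z) (U(E, Z) = (E + E)/(Z + 4) = (2*E)/(4 + Z) = 2*E/(4 + Z))
F(L) = -9 + L (F(L) = -4 + (L - 5) = -4 + (-5 + L) = -9 + L)
((F(-4) + 197) + U(-20, 15))*O(-5) = (((-9 - 4) + 197) + 2*(-20)/(4 + 15))*(-5) = ((-13 + 197) + 2*(-20)/19)*(-5) = (184 + 2*(-20)*(1/19))*(-5) = (184 - 40/19)*(-5) = (3456/19)*(-5) = -17280/19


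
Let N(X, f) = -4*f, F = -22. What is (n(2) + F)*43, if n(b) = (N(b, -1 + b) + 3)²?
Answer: -903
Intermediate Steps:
n(b) = (7 - 4*b)² (n(b) = (-4*(-1 + b) + 3)² = ((4 - 4*b) + 3)² = (7 - 4*b)²)
(n(2) + F)*43 = ((-7 + 4*2)² - 22)*43 = ((-7 + 8)² - 22)*43 = (1² - 22)*43 = (1 - 22)*43 = -21*43 = -903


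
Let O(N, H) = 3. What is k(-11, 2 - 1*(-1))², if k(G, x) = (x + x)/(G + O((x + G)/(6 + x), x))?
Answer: 9/16 ≈ 0.56250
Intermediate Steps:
k(G, x) = 2*x/(3 + G) (k(G, x) = (x + x)/(G + 3) = (2*x)/(3 + G) = 2*x/(3 + G))
k(-11, 2 - 1*(-1))² = (2*(2 - 1*(-1))/(3 - 11))² = (2*(2 + 1)/(-8))² = (2*3*(-⅛))² = (-¾)² = 9/16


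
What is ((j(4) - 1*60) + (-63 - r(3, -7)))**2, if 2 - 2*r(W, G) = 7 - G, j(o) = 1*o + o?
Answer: 11881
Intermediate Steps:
j(o) = 2*o (j(o) = o + o = 2*o)
r(W, G) = -5/2 + G/2 (r(W, G) = 1 - (7 - G)/2 = 1 + (-7/2 + G/2) = -5/2 + G/2)
((j(4) - 1*60) + (-63 - r(3, -7)))**2 = ((2*4 - 1*60) + (-63 - (-5/2 + (1/2)*(-7))))**2 = ((8 - 60) + (-63 - (-5/2 - 7/2)))**2 = (-52 + (-63 - 1*(-6)))**2 = (-52 + (-63 + 6))**2 = (-52 - 57)**2 = (-109)**2 = 11881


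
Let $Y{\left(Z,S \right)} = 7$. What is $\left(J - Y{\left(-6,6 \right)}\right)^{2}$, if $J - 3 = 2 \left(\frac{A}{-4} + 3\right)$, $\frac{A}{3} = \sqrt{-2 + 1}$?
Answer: $\frac{7}{4} - 6 i \approx 1.75 - 6.0 i$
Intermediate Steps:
$A = 3 i$ ($A = 3 \sqrt{-2 + 1} = 3 \sqrt{-1} = 3 i \approx 3.0 i$)
$J = 9 - \frac{3 i}{2}$ ($J = 3 + 2 \left(\frac{3 i}{-4} + 3\right) = 3 + 2 \left(3 i \left(- \frac{1}{4}\right) + 3\right) = 3 + 2 \left(- \frac{3 i}{4} + 3\right) = 3 + 2 \left(3 - \frac{3 i}{4}\right) = 3 + \left(6 - \frac{3 i}{2}\right) = 9 - \frac{3 i}{2} \approx 9.0 - 1.5 i$)
$\left(J - Y{\left(-6,6 \right)}\right)^{2} = \left(\left(9 - \frac{3 i}{2}\right) - 7\right)^{2} = \left(2 - \frac{3 i}{2}\right)^{2}$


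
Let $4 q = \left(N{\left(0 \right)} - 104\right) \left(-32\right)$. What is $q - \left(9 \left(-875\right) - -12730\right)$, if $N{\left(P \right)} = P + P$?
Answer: $-4023$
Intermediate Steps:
$N{\left(P \right)} = 2 P$
$q = 832$ ($q = \frac{\left(2 \cdot 0 - 104\right) \left(-32\right)}{4} = \frac{\left(0 - 104\right) \left(-32\right)}{4} = \frac{\left(-104\right) \left(-32\right)}{4} = \frac{1}{4} \cdot 3328 = 832$)
$q - \left(9 \left(-875\right) - -12730\right) = 832 - \left(9 \left(-875\right) - -12730\right) = 832 - \left(-7875 + 12730\right) = 832 - 4855 = -4023$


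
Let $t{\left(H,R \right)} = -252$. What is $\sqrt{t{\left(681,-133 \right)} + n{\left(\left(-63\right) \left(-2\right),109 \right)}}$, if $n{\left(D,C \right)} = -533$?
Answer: $i \sqrt{785} \approx 28.018 i$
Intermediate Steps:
$\sqrt{t{\left(681,-133 \right)} + n{\left(\left(-63\right) \left(-2\right),109 \right)}} = \sqrt{-252 - 533} = \sqrt{-785} = i \sqrt{785}$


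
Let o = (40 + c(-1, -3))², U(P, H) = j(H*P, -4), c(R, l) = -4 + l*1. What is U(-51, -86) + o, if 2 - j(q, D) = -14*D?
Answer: 1035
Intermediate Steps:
c(R, l) = -4 + l
j(q, D) = 2 + 14*D (j(q, D) = 2 - (-14)*D = 2 + 14*D)
U(P, H) = -54 (U(P, H) = 2 + 14*(-4) = 2 - 56 = -54)
o = 1089 (o = (40 + (-4 - 3))² = (40 - 7)² = 33² = 1089)
U(-51, -86) + o = -54 + 1089 = 1035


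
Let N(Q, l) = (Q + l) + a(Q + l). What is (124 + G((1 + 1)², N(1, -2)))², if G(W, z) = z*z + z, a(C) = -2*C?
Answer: 15876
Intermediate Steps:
N(Q, l) = -Q - l (N(Q, l) = (Q + l) - 2*(Q + l) = (Q + l) + (-2*Q - 2*l) = -Q - l)
G(W, z) = z + z² (G(W, z) = z² + z = z + z²)
(124 + G((1 + 1)², N(1, -2)))² = (124 + (-1*1 - 1*(-2))*(1 + (-1*1 - 1*(-2))))² = (124 + (-1 + 2)*(1 + (-1 + 2)))² = (124 + 1*(1 + 1))² = (124 + 1*2)² = (124 + 2)² = 126² = 15876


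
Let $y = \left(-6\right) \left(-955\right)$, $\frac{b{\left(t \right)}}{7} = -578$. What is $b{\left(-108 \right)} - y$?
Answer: $-9776$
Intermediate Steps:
$b{\left(t \right)} = -4046$ ($b{\left(t \right)} = 7 \left(-578\right) = -4046$)
$y = 5730$
$b{\left(-108 \right)} - y = -4046 - 5730 = -9776$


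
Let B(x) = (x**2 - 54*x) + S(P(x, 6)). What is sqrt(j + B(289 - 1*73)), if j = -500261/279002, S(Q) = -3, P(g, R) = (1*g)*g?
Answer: sqrt(2723478223044434)/279002 ≈ 187.05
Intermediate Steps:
P(g, R) = g**2 (P(g, R) = g*g = g**2)
j = -500261/279002 (j = -500261*1/279002 = -500261/279002 ≈ -1.7930)
B(x) = -3 + x**2 - 54*x (B(x) = (x**2 - 54*x) - 3 = -3 + x**2 - 54*x)
sqrt(j + B(289 - 1*73)) = sqrt(-500261/279002 + (-3 + (289 - 1*73)**2 - 54*(289 - 1*73))) = sqrt(-500261/279002 + (-3 + (289 - 73)**2 - 54*(289 - 73))) = sqrt(-500261/279002 + (-3 + 216**2 - 54*216)) = sqrt(-500261/279002 + (-3 + 46656 - 11664)) = sqrt(-500261/279002 + 34989) = sqrt(9761500717/279002) = sqrt(2723478223044434)/279002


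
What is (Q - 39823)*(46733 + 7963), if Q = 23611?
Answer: -886731552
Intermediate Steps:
(Q - 39823)*(46733 + 7963) = (23611 - 39823)*(46733 + 7963) = -16212*54696 = -886731552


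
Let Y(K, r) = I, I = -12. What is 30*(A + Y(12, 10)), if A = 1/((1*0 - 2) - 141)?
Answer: -51510/143 ≈ -360.21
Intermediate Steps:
Y(K, r) = -12
A = -1/143 (A = 1/((0 - 2) - 141) = 1/(-2 - 141) = 1/(-143) = -1/143 ≈ -0.0069930)
30*(A + Y(12, 10)) = 30*(-1/143 - 12) = 30*(-1717/143) = -51510/143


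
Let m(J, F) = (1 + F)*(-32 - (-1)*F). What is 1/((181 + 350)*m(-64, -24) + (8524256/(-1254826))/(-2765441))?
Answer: 1735073634133/1186665440449576552 ≈ 1.4621e-6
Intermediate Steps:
m(J, F) = (1 + F)*(-32 + F)
1/((181 + 350)*m(-64, -24) + (8524256/(-1254826))/(-2765441)) = 1/((181 + 350)*(-32 + (-24)**2 - 31*(-24)) + (8524256/(-1254826))/(-2765441)) = 1/(531*(-32 + 576 + 744) + (8524256*(-1/1254826))*(-1/2765441)) = 1/(531*1288 - 4262128/627413*(-1/2765441)) = 1/(683928 + 4262128/1735073634133) = 1/(1186665440449576552/1735073634133) = 1735073634133/1186665440449576552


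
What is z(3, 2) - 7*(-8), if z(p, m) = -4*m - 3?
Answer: 45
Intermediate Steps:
z(p, m) = -3 - 4*m
z(3, 2) - 7*(-8) = (-3 - 4*2) - 7*(-8) = (-3 - 8) + 56 = -11 + 56 = 45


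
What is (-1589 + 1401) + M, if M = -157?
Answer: -345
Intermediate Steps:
(-1589 + 1401) + M = (-1589 + 1401) - 157 = -188 - 157 = -345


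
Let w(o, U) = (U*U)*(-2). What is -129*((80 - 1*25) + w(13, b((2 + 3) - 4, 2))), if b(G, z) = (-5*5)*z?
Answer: 637905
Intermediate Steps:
b(G, z) = -25*z
w(o, U) = -2*U² (w(o, U) = U²*(-2) = -2*U²)
-129*((80 - 1*25) + w(13, b((2 + 3) - 4, 2))) = -129*((80 - 1*25) - 2*(-25*2)²) = -129*((80 - 25) - 2*(-50)²) = -129*(55 - 2*2500) = -129*(55 - 5000) = -129*(-4945) = 637905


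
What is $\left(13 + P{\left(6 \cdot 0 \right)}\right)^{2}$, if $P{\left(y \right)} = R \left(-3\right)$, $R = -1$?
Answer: $256$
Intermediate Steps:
$P{\left(y \right)} = 3$ ($P{\left(y \right)} = \left(-1\right) \left(-3\right) = 3$)
$\left(13 + P{\left(6 \cdot 0 \right)}\right)^{2} = \left(13 + 3\right)^{2} = 16^{2} = 256$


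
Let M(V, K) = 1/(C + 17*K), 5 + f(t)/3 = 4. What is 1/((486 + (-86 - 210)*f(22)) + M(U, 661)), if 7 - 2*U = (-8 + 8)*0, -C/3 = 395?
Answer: 10052/13811449 ≈ 0.00072780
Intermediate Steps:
C = -1185 (C = -3*395 = -1185)
f(t) = -3 (f(t) = -15 + 3*4 = -15 + 12 = -3)
U = 7/2 (U = 7/2 - (-8 + 8)*0/2 = 7/2 - 0*0 = 7/2 - 1/2*0 = 7/2 + 0 = 7/2 ≈ 3.5000)
M(V, K) = 1/(-1185 + 17*K)
1/((486 + (-86 - 210)*f(22)) + M(U, 661)) = 1/((486 + (-86 - 210)*(-3)) + 1/(-1185 + 17*661)) = 1/((486 - 296*(-3)) + 1/(-1185 + 11237)) = 1/((486 + 888) + 1/10052) = 1/(1374 + 1/10052) = 1/(13811449/10052) = 10052/13811449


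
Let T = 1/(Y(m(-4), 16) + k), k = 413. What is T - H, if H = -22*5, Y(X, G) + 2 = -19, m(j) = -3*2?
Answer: 43121/392 ≈ 110.00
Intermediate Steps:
m(j) = -6
Y(X, G) = -21 (Y(X, G) = -2 - 19 = -21)
H = -110
T = 1/392 (T = 1/(-21 + 413) = 1/392 ≈ 0.0025510)
T - H = 1/392 - 1*(-110) = 1/392 + 110 = 43121/392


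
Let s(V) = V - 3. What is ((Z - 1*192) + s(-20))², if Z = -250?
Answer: 216225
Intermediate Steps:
s(V) = -3 + V
((Z - 1*192) + s(-20))² = ((-250 - 1*192) + (-3 - 20))² = ((-250 - 192) - 23)² = (-442 - 23)² = (-465)² = 216225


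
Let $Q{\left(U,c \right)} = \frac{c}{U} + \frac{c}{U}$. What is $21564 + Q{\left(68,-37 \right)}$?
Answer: $\frac{733139}{34} \approx 21563.0$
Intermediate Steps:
$Q{\left(U,c \right)} = \frac{2 c}{U}$
$21564 + Q{\left(68,-37 \right)} = 21564 + 2 \left(-37\right) \frac{1}{68} = 21564 - \frac{37}{34} = \frac{733139}{34}$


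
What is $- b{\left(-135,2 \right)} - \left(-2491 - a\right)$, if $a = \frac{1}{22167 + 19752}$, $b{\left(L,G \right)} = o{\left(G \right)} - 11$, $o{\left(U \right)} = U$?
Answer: $\frac{104797501}{41919} \approx 2500.0$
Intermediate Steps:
$b{\left(L,G \right)} = -11 + G$ ($b{\left(L,G \right)} = G - 11 = -11 + G$)
$a = \frac{1}{41919} \approx 2.3856 \cdot 10^{-5}$
$- b{\left(-135,2 \right)} - \left(-2491 - a\right) = - (-11 + 2) - \left(-2491 - \frac{1}{41919}\right) = \left(-1\right) \left(-9\right) - \left(-2491 - \frac{1}{41919}\right) = 9 - - \frac{104420230}{41919} = 9 + \frac{104420230}{41919} = \frac{104797501}{41919}$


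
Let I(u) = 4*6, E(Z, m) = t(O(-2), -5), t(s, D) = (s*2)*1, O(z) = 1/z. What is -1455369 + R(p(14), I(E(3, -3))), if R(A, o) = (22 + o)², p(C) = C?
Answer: -1453253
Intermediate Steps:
t(s, D) = 2*s (t(s, D) = (2*s)*1 = 2*s)
E(Z, m) = -1 (E(Z, m) = 2/(-2) = 2*(-½) = -1)
I(u) = 24
-1455369 + R(p(14), I(E(3, -3))) = -1455369 + (22 + 24)² = -1455369 + 46² = -1455369 + 2116 = -1453253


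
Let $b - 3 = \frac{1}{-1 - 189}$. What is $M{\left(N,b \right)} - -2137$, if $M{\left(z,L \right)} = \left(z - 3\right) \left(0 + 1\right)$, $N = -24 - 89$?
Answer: $2021$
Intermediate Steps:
$b = \frac{569}{190}$ ($b = 3 + \frac{1}{-1 - 189} = 3 + \frac{1}{-190} = 3 - \frac{1}{190} = \frac{569}{190} \approx 2.9947$)
$N = -113$
$M{\left(z,L \right)} = -3 + z$ ($M{\left(z,L \right)} = \left(-3 + z\right) 1 = -3 + z$)
$M{\left(N,b \right)} - -2137 = \left(-3 - 113\right) - -2137 = -116 + 2137 = 2021$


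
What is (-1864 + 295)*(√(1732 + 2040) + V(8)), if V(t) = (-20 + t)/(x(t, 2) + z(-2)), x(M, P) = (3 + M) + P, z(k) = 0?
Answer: 18828/13 - 3138*√943 ≈ -94914.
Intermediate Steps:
x(M, P) = 3 + M + P
V(t) = (-20 + t)/(5 + t) (V(t) = (-20 + t)/((3 + t + 2) + 0) = (-20 + t)/((5 + t) + 0) = (-20 + t)/(5 + t))
(-1864 + 295)*(√(1732 + 2040) + V(8)) = (-1864 + 295)*(√(1732 + 2040) + (-20 + 8)/(5 + 8)) = -1569*(√3772 - 12/13) = -1569*(2*√943 + (1/13)*(-12)) = -1569*(2*√943 - 12/13) = -1569*(-12/13 + 2*√943) = 18828/13 - 3138*√943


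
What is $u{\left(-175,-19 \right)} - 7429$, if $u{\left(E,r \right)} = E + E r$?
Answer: $-4279$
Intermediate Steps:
$u{\left(-175,-19 \right)} - 7429 = - 175 \left(1 - 19\right) - 7429 = \left(-175\right) \left(-18\right) - 7429 = 3150 - 7429 = -4279$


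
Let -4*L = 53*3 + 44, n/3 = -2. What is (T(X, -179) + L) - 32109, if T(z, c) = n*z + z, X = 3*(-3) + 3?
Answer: -128519/4 ≈ -32130.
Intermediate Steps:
n = -6 (n = 3*(-2) = -6)
X = -6 (X = -9 + 3 = -6)
L = -203/4 (L = -(53*3 + 44)/4 = -(159 + 44)/4 = -¼*203 = -203/4 ≈ -50.750)
T(z, c) = -5*z (T(z, c) = -6*z + z = -5*z)
(T(X, -179) + L) - 32109 = (-5*(-6) - 203/4) - 32109 = (30 - 203/4) - 32109 = -83/4 - 32109 = -128519/4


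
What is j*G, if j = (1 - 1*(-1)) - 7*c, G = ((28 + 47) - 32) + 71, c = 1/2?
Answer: -171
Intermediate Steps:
c = 1/2 ≈ 0.50000
G = 114 (G = (75 - 32) + 71 = 43 + 71 = 114)
j = -3/2 (j = (1 - 1*(-1)) - 7*1/2 = (1 + 1) - 7/2 = 2 - 7/2 = -3/2 ≈ -1.5000)
j*G = -3/2*114 = -171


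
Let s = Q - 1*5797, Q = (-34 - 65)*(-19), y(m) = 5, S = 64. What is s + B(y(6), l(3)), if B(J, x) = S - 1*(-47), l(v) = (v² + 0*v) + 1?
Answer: -3805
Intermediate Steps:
l(v) = 1 + v² (l(v) = (v² + 0) + 1 = v² + 1 = 1 + v²)
B(J, x) = 111 (B(J, x) = 64 - 1*(-47) = 64 + 47 = 111)
Q = 1881 (Q = -99*(-19) = 1881)
s = -3916 (s = 1881 - 1*5797 = 1881 - 5797 = -3916)
s + B(y(6), l(3)) = -3916 + 111 = -3805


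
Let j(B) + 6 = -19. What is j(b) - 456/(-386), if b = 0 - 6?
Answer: -4597/193 ≈ -23.819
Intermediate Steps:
b = -6
j(B) = -25 (j(B) = -6 - 19 = -25)
j(b) - 456/(-386) = -25 - 456/(-386) = -25 - 456*(-1)/386 = -25 - 1*(-228/193) = -25 + 228/193 = -4597/193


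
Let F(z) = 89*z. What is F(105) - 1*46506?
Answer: -37161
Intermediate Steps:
F(105) - 1*46506 = 89*105 - 1*46506 = 9345 - 46506 = -37161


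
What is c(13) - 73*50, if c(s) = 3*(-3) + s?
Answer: -3646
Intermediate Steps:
c(s) = -9 + s
c(13) - 73*50 = (-9 + 13) - 73*50 = 4 - 3650 = -3646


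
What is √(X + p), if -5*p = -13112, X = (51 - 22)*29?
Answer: √86585/5 ≈ 58.851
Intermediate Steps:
X = 841 (X = 29*29 = 841)
p = 13112/5 (p = -⅕*(-13112) = 13112/5 ≈ 2622.4)
√(X + p) = √(841 + 13112/5) = √(17317/5) = √86585/5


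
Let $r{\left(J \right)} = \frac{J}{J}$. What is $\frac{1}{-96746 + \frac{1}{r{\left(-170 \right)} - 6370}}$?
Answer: $- \frac{6369}{616175275} \approx -1.0336 \cdot 10^{-5}$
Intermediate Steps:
$r{\left(J \right)} = 1$
$\frac{1}{-96746 + \frac{1}{r{\left(-170 \right)} - 6370}} = \frac{1}{-96746 + \frac{1}{1 - 6370}} = \frac{1}{-96746 + \frac{1}{-6369}} = \frac{1}{-96746 - \frac{1}{6369}} = \frac{1}{- \frac{616175275}{6369}} = - \frac{6369}{616175275}$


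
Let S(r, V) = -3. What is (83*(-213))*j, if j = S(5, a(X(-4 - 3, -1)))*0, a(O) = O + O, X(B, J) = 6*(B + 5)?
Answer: 0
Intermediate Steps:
X(B, J) = 30 + 6*B (X(B, J) = 6*(5 + B) = 30 + 6*B)
a(O) = 2*O
j = 0 (j = -3*0 = 0)
(83*(-213))*j = (83*(-213))*0 = -17679*0 = 0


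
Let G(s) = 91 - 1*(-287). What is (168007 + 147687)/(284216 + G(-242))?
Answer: 157847/142297 ≈ 1.1093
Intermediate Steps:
G(s) = 378 (G(s) = 91 + 287 = 378)
(168007 + 147687)/(284216 + G(-242)) = (168007 + 147687)/(284216 + 378) = 315694/284594 = 315694*(1/284594) = 157847/142297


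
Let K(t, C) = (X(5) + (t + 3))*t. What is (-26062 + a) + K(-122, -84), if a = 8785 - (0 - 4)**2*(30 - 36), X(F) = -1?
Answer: -2541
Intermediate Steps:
K(t, C) = t*(2 + t) (K(t, C) = (-1 + (t + 3))*t = (-1 + (3 + t))*t = (2 + t)*t = t*(2 + t))
a = 8881 (a = 8785 - (-4)**2*(-6) = 8785 - 16*(-6) = 8785 - 1*(-96) = 8785 + 96 = 8881)
(-26062 + a) + K(-122, -84) = (-26062 + 8881) - 122*(2 - 122) = -17181 - 122*(-120) = -17181 + 14640 = -2541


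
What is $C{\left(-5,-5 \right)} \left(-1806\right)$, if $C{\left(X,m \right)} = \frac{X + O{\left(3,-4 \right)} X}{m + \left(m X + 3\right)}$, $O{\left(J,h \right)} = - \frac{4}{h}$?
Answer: $\frac{18060}{23} \approx 785.22$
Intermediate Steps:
$C{\left(X,m \right)} = \frac{2 X}{3 + m + X m}$ ($C{\left(X,m \right)} = \frac{X + - \frac{4}{-4} X}{m + \left(m X + 3\right)} = \frac{X + \left(-4\right) \left(- \frac{1}{4}\right) X}{m + \left(X m + 3\right)} = \frac{X + 1 X}{m + \left(3 + X m\right)} = \frac{X + X}{3 + m + X m} = \frac{2 X}{3 + m + X m}$)
$C{\left(-5,-5 \right)} \left(-1806\right) = 2 \left(-5\right) \frac{1}{3 - 5 - -25} \left(-1806\right) = 2 \left(-5\right) \frac{1}{3 - 5 + 25} \left(-1806\right) = 2 \left(-5\right) \frac{1}{23} \left(-1806\right) = \left(- \frac{10}{23}\right) \left(-1806\right) = \frac{18060}{23}$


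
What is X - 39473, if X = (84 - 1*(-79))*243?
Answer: 136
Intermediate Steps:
X = 39609 (X = (84 + 79)*243 = 163*243 = 39609)
X - 39473 = 39609 - 39473 = 136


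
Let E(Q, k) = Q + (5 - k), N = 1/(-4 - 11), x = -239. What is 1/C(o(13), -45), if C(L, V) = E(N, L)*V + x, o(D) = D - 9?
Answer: -1/281 ≈ -0.0035587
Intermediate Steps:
o(D) = -9 + D
N = -1/15 (N = 1/(-15) = -1/15 ≈ -0.066667)
E(Q, k) = 5 + Q - k
C(L, V) = -239 + V*(74/15 - L) (C(L, V) = (5 - 1/15 - L)*V - 239 = (74/15 - L)*V - 239 = V*(74/15 - L) - 239 = -239 + V*(74/15 - L))
1/C(o(13), -45) = 1/(-239 + (74/15)*(-45) - 1*(-9 + 13)*(-45)) = 1/(-239 - 222 - 1*4*(-45)) = 1/(-239 - 222 + 180) = 1/(-281) = -1/281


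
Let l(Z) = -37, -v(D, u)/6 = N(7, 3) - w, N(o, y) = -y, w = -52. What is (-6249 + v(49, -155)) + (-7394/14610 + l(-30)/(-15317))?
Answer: -732157108619/111890685 ≈ -6543.5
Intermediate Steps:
v(D, u) = -294 (v(D, u) = -6*(-1*3 - 1*(-52)) = -6*(-3 + 52) = -6*49 = -294)
(-6249 + v(49, -155)) + (-7394/14610 + l(-30)/(-15317)) = (-6249 - 294) + (-7394/14610 - 37/(-15317)) = -6543 + (-7394*1/14610 - 37*(-1/15317)) = -6543 + (-3697/7305 + 37/15317) = -6543 - 56356664/111890685 = -732157108619/111890685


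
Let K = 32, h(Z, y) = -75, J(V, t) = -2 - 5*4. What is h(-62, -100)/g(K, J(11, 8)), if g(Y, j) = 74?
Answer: -75/74 ≈ -1.0135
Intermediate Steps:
J(V, t) = -22 (J(V, t) = -2 - 20 = -22)
h(-62, -100)/g(K, J(11, 8)) = -75/74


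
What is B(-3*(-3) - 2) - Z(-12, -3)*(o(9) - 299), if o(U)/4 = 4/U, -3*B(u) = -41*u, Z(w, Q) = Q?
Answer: -796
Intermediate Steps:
B(u) = 41*u/3 (B(u) = -(-41)*u/3 = 41*u/3)
o(U) = 16/U (o(U) = 4*(4/U) = 16/U)
B(-3*(-3) - 2) - Z(-12, -3)*(o(9) - 299) = 41*(-3*(-3) - 2)/3 - (-3)*(16/9 - 299) = 41*(9 - 2)/3 - (-3)*(16*(⅑) - 299) = (41/3)*7 - (-3)*(16/9 - 299) = 287/3 - (-3)*(-2675)/9 = 287/3 - 1*2675/3 = 287/3 - 2675/3 = -796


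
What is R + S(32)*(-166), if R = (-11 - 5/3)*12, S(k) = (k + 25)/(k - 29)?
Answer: -3306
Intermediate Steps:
S(k) = (25 + k)/(-29 + k)
R = -152 (R = (-11 - 5/3)*12 = -38/3*12 = -152)
R + S(32)*(-166) = -152 + ((25 + 32)/(-29 + 32))*(-166) = -152 + (57/3)*(-166) = -152 + ((⅓)*57)*(-166) = -152 + 19*(-166) = -152 - 3154 = -3306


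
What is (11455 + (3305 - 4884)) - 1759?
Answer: 8117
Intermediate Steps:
(11455 + (3305 - 4884)) - 1759 = (11455 - 1579) - 1759 = 9876 - 1759 = 8117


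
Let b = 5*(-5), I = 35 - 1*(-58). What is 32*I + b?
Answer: 2951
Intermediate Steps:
I = 93 (I = 35 + 58 = 93)
b = -25
32*I + b = 32*93 - 25 = 2976 - 25 = 2951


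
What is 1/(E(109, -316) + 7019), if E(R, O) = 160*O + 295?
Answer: -1/43246 ≈ -2.3124e-5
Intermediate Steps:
E(R, O) = 295 + 160*O
1/(E(109, -316) + 7019) = 1/((295 + 160*(-316)) + 7019) = 1/((295 - 50560) + 7019) = 1/(-50265 + 7019) = 1/(-43246) = -1/43246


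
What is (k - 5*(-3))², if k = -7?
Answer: 64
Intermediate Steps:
(k - 5*(-3))² = (-7 - 5*(-3))² = (-7 + 15)² = 8² = 64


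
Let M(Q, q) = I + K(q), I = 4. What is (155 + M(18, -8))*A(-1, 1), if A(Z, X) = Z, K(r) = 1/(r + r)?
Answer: -2543/16 ≈ -158.94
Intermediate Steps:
K(r) = 1/(2*r)
M(Q, q) = 4 + 1/(2*q)
(155 + M(18, -8))*A(-1, 1) = (155 + (4 + (1/2)/(-8)))*(-1) = (155 + (4 + (1/2)*(-1/8)))*(-1) = (155 + (4 - 1/16))*(-1) = (155 + 63/16)*(-1) = (2543/16)*(-1) = -2543/16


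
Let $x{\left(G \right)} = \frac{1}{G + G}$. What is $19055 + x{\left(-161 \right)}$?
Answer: $\frac{6135709}{322} \approx 19055.0$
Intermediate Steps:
$x{\left(G \right)} = \frac{1}{2 G}$
$19055 + x{\left(-161 \right)} = 19055 + \frac{1}{2 \left(-161\right)} = 19055 + \frac{1}{2} \left(- \frac{1}{161}\right) = 19055 - \frac{1}{322} = \frac{6135709}{322}$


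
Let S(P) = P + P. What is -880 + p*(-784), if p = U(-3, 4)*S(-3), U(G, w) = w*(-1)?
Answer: -19696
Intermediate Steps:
S(P) = 2*P
U(G, w) = -w
p = 24 (p = (-1*4)*(2*(-3)) = -4*(-6) = 24)
-880 + p*(-784) = -880 + 24*(-784) = -880 - 18816 = -19696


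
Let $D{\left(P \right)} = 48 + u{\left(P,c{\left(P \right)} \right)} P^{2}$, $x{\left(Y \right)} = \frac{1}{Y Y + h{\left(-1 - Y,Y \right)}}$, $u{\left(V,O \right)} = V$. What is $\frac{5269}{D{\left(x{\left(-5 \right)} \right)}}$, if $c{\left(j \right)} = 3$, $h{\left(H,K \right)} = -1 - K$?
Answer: $\frac{128505641}{1170673} \approx 109.77$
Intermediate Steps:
$x{\left(Y \right)} = \frac{1}{-1 + Y^{2} - Y}$ ($x{\left(Y \right)} = \frac{1}{Y Y - \left(1 + Y\right)} = \frac{1}{Y^{2} - \left(1 + Y\right)} = \frac{1}{-1 + Y^{2} - Y}$)
$D{\left(P \right)} = 48 + P^{3}$ ($D{\left(P \right)} = 48 + P P^{2} = 48 + P^{3}$)
$\frac{5269}{D{\left(x{\left(-5 \right)} \right)}} = \frac{5269}{48 + \left(\frac{1}{-1 + \left(-5\right)^{2} - -5}\right)^{3}} = \frac{5269}{48 + \left(\frac{1}{-1 + 25 + 5}\right)^{3}} = \frac{5269}{48 + \left(\frac{1}{29}\right)^{3}} = \frac{5269}{48 + \frac{1}{24389}} = \frac{5269}{\frac{1170673}{24389}} = 5269 \cdot \frac{24389}{1170673} = \frac{128505641}{1170673}$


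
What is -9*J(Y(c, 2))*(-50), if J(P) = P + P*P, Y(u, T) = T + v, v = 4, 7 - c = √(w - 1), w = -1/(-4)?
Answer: 18900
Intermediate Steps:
w = ¼ (w = -1*(-¼) = ¼ ≈ 0.25000)
c = 7 - I*√3/2 (c = 7 - √(¼ - 1) = 7 - √(-¾) = 7 - I*√3/2 ≈ 7.0 - 0.86602*I)
Y(u, T) = 4 + T (Y(u, T) = T + 4 = 4 + T)
J(P) = P + P²
-9*J(Y(c, 2))*(-50) = -9*(4 + 2)*(1 + (4 + 2))*(-50) = -54*(1 + 6)*(-50) = -54*7*(-50) = -9*42*(-50) = -378*(-50) = 18900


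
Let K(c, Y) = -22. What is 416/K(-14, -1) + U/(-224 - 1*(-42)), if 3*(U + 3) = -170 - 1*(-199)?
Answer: -56894/3003 ≈ -18.946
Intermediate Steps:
U = 20/3 (U = -3 + (-170 - 1*(-199))/3 = -3 + (-170 + 199)/3 = -3 + (⅓)*29 = -3 + 29/3 = 20/3 ≈ 6.6667)
416/K(-14, -1) + U/(-224 - 1*(-42)) = 416/(-22) + 20/(3*(-224 - 1*(-42))) = 416*(-1/22) + 20/(3*(-224 + 42)) = -208/11 + (20/3)/(-182) = -208/11 + (20/3)*(-1/182) = -208/11 - 10/273 = -56894/3003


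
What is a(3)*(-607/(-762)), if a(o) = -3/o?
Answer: -607/762 ≈ -0.79659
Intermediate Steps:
a(3)*(-607/(-762)) = (-3/3)*(-607/(-762)) = (-3*1/3)*(-607*(-1/762)) = -1*607/762 = -607/762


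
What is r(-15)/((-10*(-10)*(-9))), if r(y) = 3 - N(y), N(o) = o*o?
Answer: 37/150 ≈ 0.24667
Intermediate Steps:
N(o) = o**2
r(y) = 3 - y**2
r(-15)/((-10*(-10)*(-9))) = (3 - 1*(-15)**2)/((-10*(-10)*(-9))) = (3 - 1*225)/((100*(-9))) = (3 - 225)/(-900) = -222*(-1/900) = 37/150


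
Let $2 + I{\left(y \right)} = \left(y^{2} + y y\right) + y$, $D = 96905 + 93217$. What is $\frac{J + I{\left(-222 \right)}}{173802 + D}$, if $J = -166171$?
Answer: $- \frac{22609}{121308} \approx -0.18638$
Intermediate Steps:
$D = 190122$
$I{\left(y \right)} = -2 + y + 2 y^{2}$ ($I{\left(y \right)} = -2 + \left(\left(y^{2} + y y\right) + y\right) = -2 + \left(\left(y^{2} + y^{2}\right) + y\right) = -2 + \left(2 y^{2} + y\right) = -2 + \left(y + 2 y^{2}\right) = -2 + y + 2 y^{2}$)
$\frac{J + I{\left(-222 \right)}}{173802 + D} = \frac{-166171 - \left(224 - 98568\right)}{173802 + 190122} = \frac{-166171 - -98344}{363924} = \left(-166171 - -98344\right) \frac{1}{363924} = \left(-166171 + 98344\right) \frac{1}{363924} = \left(-67827\right) \frac{1}{363924} = - \frac{22609}{121308}$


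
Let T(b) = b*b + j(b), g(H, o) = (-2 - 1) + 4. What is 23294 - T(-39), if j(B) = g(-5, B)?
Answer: 21772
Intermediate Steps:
g(H, o) = 1 (g(H, o) = -3 + 4 = 1)
j(B) = 1
T(b) = 1 + b² (T(b) = b*b + 1 = b² + 1 = 1 + b²)
23294 - T(-39) = 23294 - (1 + (-39)²) = 23294 - (1 + 1521) = 23294 - 1*1522 = 23294 - 1522 = 21772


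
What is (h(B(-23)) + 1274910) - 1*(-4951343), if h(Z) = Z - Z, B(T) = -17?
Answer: 6226253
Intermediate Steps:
h(Z) = 0
(h(B(-23)) + 1274910) - 1*(-4951343) = (0 + 1274910) - 1*(-4951343) = 1274910 + 4951343 = 6226253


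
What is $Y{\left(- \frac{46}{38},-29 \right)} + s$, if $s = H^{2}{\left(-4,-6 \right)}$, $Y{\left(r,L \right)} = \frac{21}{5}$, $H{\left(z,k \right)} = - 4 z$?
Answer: $\frac{1301}{5} \approx 260.2$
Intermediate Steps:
$Y{\left(r,L \right)} = \frac{21}{5}$ ($Y{\left(r,L \right)} = 21 \cdot \frac{1}{5} = \frac{21}{5}$)
$s = 256$ ($s = \left(\left(-4\right) \left(-4\right)\right)^{2} = 16^{2} = 256$)
$Y{\left(- \frac{46}{38},-29 \right)} + s = \frac{21}{5} + 256 = \frac{1301}{5}$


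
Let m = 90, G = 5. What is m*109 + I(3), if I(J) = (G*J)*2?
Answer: 9840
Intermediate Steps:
I(J) = 10*J (I(J) = (5*J)*2 = 10*J)
m*109 + I(3) = 90*109 + 10*3 = 9810 + 30 = 9840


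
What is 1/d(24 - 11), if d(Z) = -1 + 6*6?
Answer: 1/35 ≈ 0.028571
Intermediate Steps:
d(Z) = 35 (d(Z) = -1 + 36 = 35)
1/d(24 - 11) = 1/35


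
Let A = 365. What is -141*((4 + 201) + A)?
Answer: -80370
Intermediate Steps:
-141*((4 + 201) + A) = -141*((4 + 201) + 365) = -141*(205 + 365) = -141*570 = -80370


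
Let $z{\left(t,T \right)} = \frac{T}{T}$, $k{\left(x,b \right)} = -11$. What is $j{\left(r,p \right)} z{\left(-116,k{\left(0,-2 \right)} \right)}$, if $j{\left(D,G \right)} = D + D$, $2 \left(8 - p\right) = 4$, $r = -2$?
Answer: $-4$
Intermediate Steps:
$p = 6$ ($p = 8 - 2 = 6$)
$z{\left(t,T \right)} = 1$
$j{\left(D,G \right)} = 2 D$
$j{\left(r,p \right)} z{\left(-116,k{\left(0,-2 \right)} \right)} = 2 \left(-2\right) 1 = \left(-4\right) 1 = -4$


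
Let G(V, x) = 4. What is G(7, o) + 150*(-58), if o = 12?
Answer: -8696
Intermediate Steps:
G(7, o) + 150*(-58) = 4 + 150*(-58) = 4 - 8700 = -8696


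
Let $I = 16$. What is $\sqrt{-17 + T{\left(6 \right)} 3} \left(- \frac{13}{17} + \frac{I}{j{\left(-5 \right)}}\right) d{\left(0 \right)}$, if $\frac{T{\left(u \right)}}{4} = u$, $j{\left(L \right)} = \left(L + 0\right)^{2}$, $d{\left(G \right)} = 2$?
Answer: $- \frac{106 \sqrt{55}}{425} \approx -1.8497$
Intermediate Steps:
$j{\left(L \right)} = L^{2}$
$T{\left(u \right)} = 4 u$
$\sqrt{-17 + T{\left(6 \right)} 3} \left(- \frac{13}{17} + \frac{I}{j{\left(-5 \right)}}\right) d{\left(0 \right)} = \sqrt{-17 + 4 \cdot 6 \cdot 3} \left(- \frac{13}{17} + \frac{16}{\left(-5\right)^{2}}\right) 2 = \sqrt{-17 + 24 \cdot 3} \left(\left(-13\right) \frac{1}{17} + \frac{16}{25}\right) 2 = \sqrt{-17 + 72} \left(- \frac{13}{17} + 16 \cdot \frac{1}{25}\right) 2 = \sqrt{55} \left(- \frac{13}{17} + \frac{16}{25}\right) 2 = \sqrt{55} \left(- \frac{53}{425}\right) 2 = - \frac{53 \sqrt{55}}{425} \cdot 2 = - \frac{106 \sqrt{55}}{425}$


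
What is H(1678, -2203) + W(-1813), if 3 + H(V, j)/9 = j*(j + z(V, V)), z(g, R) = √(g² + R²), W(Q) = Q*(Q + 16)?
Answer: 46936815 - 33269706*√2 ≈ -1.1365e+5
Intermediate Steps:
W(Q) = Q*(16 + Q)
z(g, R) = √(R² + g²)
H(V, j) = -27 + 9*j*(j + √2*√(V²)) (H(V, j) = -27 + 9*(j*(j + √(V² + V²))) = -27 + 9*(j*(j + √(2*V²))) = -27 + 9*(j*(j + √2*√(V²))) = -27 + 9*j*(j + √2*√(V²)))
H(1678, -2203) + W(-1813) = (-27 + 9*(-2203)² + 9*(-2203)*√2*√(1678²)) - 1813*(16 - 1813) = (-27 + 9*4853209 + 9*(-2203)*√2*√2815684) - 1813*(-1797) = (-27 + 43678881 + 9*(-2203)*√2*1678) + 3257961 = (-27 + 43678881 - 33269706*√2) + 3257961 = (43678854 - 33269706*√2) + 3257961 = 46936815 - 33269706*√2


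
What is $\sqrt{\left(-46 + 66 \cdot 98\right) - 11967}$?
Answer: $i \sqrt{5545} \approx 74.465 i$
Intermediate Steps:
$\sqrt{\left(-46 + 66 \cdot 98\right) - 11967} = \sqrt{\left(-46 + 6468\right) - 11967} = \sqrt{6422 - 11967} = \sqrt{-5545} = i \sqrt{5545}$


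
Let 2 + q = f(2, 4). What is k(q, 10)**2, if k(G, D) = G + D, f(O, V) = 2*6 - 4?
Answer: 256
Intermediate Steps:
f(O, V) = 8 (f(O, V) = 12 - 4 = 8)
q = 6 (q = -2 + 8 = 6)
k(G, D) = D + G
k(q, 10)**2 = (10 + 6)**2 = 16**2 = 256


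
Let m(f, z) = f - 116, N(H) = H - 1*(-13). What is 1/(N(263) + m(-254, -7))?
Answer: -1/94 ≈ -0.010638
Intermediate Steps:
N(H) = 13 + H (N(H) = H + 13 = 13 + H)
m(f, z) = -116 + f
1/(N(263) + m(-254, -7)) = 1/((13 + 263) + (-116 - 254)) = 1/(276 - 370) = 1/(-94) = -1/94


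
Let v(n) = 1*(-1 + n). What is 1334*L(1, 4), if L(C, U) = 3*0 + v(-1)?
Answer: -2668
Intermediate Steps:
v(n) = -1 + n
L(C, U) = -2 (L(C, U) = 3*0 + (-1 - 1) = 0 - 2 = -2)
1334*L(1, 4) = 1334*(-2) = -2668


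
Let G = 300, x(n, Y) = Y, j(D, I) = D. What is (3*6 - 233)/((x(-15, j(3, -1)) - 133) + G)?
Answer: -43/34 ≈ -1.2647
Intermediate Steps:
(3*6 - 233)/((x(-15, j(3, -1)) - 133) + G) = (3*6 - 233)/((3 - 133) + 300) = (18 - 233)/(-130 + 300) = -215/170 = -215*1/170 = -43/34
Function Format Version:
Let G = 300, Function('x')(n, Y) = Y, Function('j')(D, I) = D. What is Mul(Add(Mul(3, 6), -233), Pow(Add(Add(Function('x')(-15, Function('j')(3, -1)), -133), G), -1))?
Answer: Rational(-43, 34) ≈ -1.2647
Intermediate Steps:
Mul(Add(Mul(3, 6), -233), Pow(Add(Add(Function('x')(-15, Function('j')(3, -1)), -133), G), -1)) = Mul(Add(Mul(3, 6), -233), Pow(Add(Add(3, -133), 300), -1)) = Mul(Add(18, -233), Pow(Add(-130, 300), -1)) = Mul(-215, Pow(170, -1)) = Mul(-215, Rational(1, 170)) = Rational(-43, 34)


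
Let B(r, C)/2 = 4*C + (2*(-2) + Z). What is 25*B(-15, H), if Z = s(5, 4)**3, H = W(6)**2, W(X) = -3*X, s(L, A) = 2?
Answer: 65000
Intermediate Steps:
H = 324 (H = (-3*6)**2 = (-18)**2 = 324)
Z = 8 (Z = 2**3 = 8)
B(r, C) = 8 + 8*C (B(r, C) = 2*(4*C + (2*(-2) + 8)) = 2*(4*C + (-4 + 8)) = 2*(4*C + 4) = 2*(4 + 4*C) = 8 + 8*C)
25*B(-15, H) = 25*(8 + 8*324) = 25*(8 + 2592) = 25*2600 = 65000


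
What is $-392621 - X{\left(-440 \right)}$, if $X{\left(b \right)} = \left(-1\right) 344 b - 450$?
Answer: $-543531$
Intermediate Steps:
$X{\left(b \right)} = -450 - 344 b$ ($X{\left(b \right)} = - 344 b - 450 = -450 - 344 b$)
$-392621 - X{\left(-440 \right)} = -392621 - \left(-450 - -151360\right) = -392621 - \left(-450 + 151360\right) = -392621 - 150910 = -543531$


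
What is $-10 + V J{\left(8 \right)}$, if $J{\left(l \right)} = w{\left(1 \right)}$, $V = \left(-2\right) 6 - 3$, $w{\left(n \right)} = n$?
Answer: $-25$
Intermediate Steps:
$V = -15$ ($V = -12 - 3 = -15$)
$J{\left(l \right)} = 1$
$-10 + V J{\left(8 \right)} = -10 - 15 = -25$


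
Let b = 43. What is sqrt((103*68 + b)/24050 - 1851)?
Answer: I*sqrt(42818141886)/4810 ≈ 43.02*I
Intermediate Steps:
sqrt((103*68 + b)/24050 - 1851) = sqrt((103*68 + 43)/24050 - 1851) = sqrt((7004 + 43)*(1/24050) - 1851) = sqrt(7047*(1/24050) - 1851) = sqrt(7047/24050 - 1851) = sqrt(-44509503/24050) = I*sqrt(42818141886)/4810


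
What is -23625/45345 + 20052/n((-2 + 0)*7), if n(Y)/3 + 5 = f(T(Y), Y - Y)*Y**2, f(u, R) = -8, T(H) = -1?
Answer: -22683207/4755179 ≈ -4.7702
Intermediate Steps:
n(Y) = -15 - 24*Y**2 (n(Y) = -15 + 3*(-8*Y**2) = -15 - 24*Y**2)
-23625/45345 + 20052/n((-2 + 0)*7) = -23625/45345 + 20052/(-15 - 24*49*(-2 + 0)**2) = -23625*1/45345 + 20052/(-15 - 24*(-2*7)**2) = -1575/3023 + 20052/(-15 - 24*(-14)**2) = -1575/3023 + 20052/(-15 - 24*196) = -1575/3023 + 20052/(-15 - 4704) = -1575/3023 + 20052/(-4719) = -1575/3023 + 20052*(-1/4719) = -1575/3023 - 6684/1573 = -22683207/4755179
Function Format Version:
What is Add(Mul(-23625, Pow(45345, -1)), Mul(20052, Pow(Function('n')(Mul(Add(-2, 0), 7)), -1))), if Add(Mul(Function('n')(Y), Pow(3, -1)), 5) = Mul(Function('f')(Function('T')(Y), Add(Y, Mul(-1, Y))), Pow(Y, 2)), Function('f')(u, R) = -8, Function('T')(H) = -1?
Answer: Rational(-22683207, 4755179) ≈ -4.7702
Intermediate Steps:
Function('n')(Y) = Add(-15, Mul(-24, Pow(Y, 2))) (Function('n')(Y) = Add(-15, Mul(3, Mul(-8, Pow(Y, 2)))) = Add(-15, Mul(-24, Pow(Y, 2))))
Add(Mul(-23625, Pow(45345, -1)), Mul(20052, Pow(Function('n')(Mul(Add(-2, 0), 7)), -1))) = Add(Mul(-23625, Pow(45345, -1)), Mul(20052, Pow(Add(-15, Mul(-24, Pow(Mul(Add(-2, 0), 7), 2))), -1))) = Add(Mul(-23625, Rational(1, 45345)), Mul(20052, Pow(Add(-15, Mul(-24, Pow(Mul(-2, 7), 2))), -1))) = Add(Rational(-1575, 3023), Mul(20052, Pow(Add(-15, Mul(-24, Pow(-14, 2))), -1))) = Add(Rational(-1575, 3023), Mul(20052, Pow(Add(-15, Mul(-24, 196)), -1))) = Add(Rational(-1575, 3023), Mul(20052, Pow(Add(-15, -4704), -1))) = Add(Rational(-1575, 3023), Mul(20052, Pow(-4719, -1))) = Add(Rational(-1575, 3023), Mul(20052, Rational(-1, 4719))) = Add(Rational(-1575, 3023), Rational(-6684, 1573)) = Rational(-22683207, 4755179)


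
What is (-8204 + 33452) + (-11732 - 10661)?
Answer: 2855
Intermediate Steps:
(-8204 + 33452) + (-11732 - 10661) = 25248 - 22393 = 2855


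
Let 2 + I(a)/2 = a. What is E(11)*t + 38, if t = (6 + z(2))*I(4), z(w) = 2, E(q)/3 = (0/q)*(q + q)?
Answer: 38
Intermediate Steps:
I(a) = -4 + 2*a
E(q) = 0 (E(q) = 3*((0/q)*(q + q)) = 3*(0*(2*q)) = 3*0 = 0)
t = 32 (t = (6 + 2)*(-4 + 2*4) = 8*(-4 + 8) = 8*4 = 32)
E(11)*t + 38 = 0*32 + 38 = 0 + 38 = 38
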